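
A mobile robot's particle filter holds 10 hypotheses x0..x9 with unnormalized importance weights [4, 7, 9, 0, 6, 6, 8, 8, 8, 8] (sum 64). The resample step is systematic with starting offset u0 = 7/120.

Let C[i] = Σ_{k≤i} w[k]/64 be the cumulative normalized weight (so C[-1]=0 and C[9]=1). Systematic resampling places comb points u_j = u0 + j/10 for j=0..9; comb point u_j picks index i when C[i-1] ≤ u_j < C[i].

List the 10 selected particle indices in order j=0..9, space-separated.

C = [1/16, 11/64, 5/16, 5/16, 13/32, 1/2, 5/8, 3/4, 7/8, 1]
j=0: u_0=7/120 ∈ [0, 1/16) → index 0
j=1: u_1=19/120 ∈ [1/16, 11/64) → index 1
j=2: u_2=31/120 ∈ [11/64, 5/16) → index 2
j=3: u_3=43/120 ∈ [5/16, 13/32) → index 4
j=4: u_4=11/24 ∈ [13/32, 1/2) → index 5
j=5: u_5=67/120 ∈ [1/2, 5/8) → index 6
j=6: u_6=79/120 ∈ [5/8, 3/4) → index 7
j=7: u_7=91/120 ∈ [3/4, 7/8) → index 8
j=8: u_8=103/120 ∈ [3/4, 7/8) → index 8
j=9: u_9=23/24 ∈ [7/8, 1) → index 9

0 1 2 4 5 6 7 8 8 9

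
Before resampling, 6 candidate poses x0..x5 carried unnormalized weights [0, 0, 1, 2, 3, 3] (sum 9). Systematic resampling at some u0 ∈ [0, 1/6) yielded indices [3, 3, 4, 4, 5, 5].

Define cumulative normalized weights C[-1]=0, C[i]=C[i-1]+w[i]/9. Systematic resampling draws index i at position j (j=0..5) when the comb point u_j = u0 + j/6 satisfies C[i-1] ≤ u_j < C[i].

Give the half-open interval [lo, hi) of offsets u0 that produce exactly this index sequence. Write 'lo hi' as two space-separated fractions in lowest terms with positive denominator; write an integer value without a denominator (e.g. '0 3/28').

1/9 1/6

C = [0, 0, 1/9, 1/3, 2/3, 1]
j=0 picked index 3: u0 ∈ [1/9, 1/3)
j=1 picked index 3: u0 ∈ [-1/18, 1/6)
j=2 picked index 4: u0 ∈ [0, 1/3)
j=3 picked index 4: u0 ∈ [-1/6, 1/6)
j=4 picked index 5: u0 ∈ [0, 1/3)
j=5 picked index 5: u0 ∈ [-1/6, 1/6)
intersection: [1/9, 1/6)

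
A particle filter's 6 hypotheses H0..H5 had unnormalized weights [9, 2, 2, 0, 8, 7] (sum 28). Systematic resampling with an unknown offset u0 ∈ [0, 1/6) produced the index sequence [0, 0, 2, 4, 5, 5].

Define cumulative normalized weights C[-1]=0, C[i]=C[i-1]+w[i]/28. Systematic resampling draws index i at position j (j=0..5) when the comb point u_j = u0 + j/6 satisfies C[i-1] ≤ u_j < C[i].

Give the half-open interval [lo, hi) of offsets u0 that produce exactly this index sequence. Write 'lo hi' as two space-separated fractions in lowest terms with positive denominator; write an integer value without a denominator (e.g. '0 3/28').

1/12 11/84

C = [9/28, 11/28, 13/28, 13/28, 3/4, 1]
j=0 picked index 0: u0 ∈ [0, 9/28)
j=1 picked index 0: u0 ∈ [-1/6, 13/84)
j=2 picked index 2: u0 ∈ [5/84, 11/84)
j=3 picked index 4: u0 ∈ [-1/28, 1/4)
j=4 picked index 5: u0 ∈ [1/12, 1/3)
j=5 picked index 5: u0 ∈ [-1/12, 1/6)
intersection: [1/12, 11/84)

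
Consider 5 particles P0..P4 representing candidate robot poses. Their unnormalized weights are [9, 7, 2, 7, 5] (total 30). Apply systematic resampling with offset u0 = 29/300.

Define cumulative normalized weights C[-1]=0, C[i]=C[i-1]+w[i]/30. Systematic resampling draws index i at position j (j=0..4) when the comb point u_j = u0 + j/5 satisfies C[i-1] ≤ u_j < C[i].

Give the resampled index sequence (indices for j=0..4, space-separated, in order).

0 0 1 3 4

C = [3/10, 8/15, 3/5, 5/6, 1]
j=0: u_0=29/300 ∈ [0, 3/10) → index 0
j=1: u_1=89/300 ∈ [0, 3/10) → index 0
j=2: u_2=149/300 ∈ [3/10, 8/15) → index 1
j=3: u_3=209/300 ∈ [3/5, 5/6) → index 3
j=4: u_4=269/300 ∈ [5/6, 1) → index 4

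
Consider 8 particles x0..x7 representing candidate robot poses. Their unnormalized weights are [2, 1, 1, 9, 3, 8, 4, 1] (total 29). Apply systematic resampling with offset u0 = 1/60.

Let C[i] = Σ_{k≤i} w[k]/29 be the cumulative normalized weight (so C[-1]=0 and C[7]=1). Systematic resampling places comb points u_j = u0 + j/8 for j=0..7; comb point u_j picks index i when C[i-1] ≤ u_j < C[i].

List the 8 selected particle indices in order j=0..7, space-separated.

C = [2/29, 3/29, 4/29, 13/29, 16/29, 24/29, 28/29, 1]
j=0: u_0=1/60 ∈ [0, 2/29) → index 0
j=1: u_1=17/120 ∈ [4/29, 13/29) → index 3
j=2: u_2=4/15 ∈ [4/29, 13/29) → index 3
j=3: u_3=47/120 ∈ [4/29, 13/29) → index 3
j=4: u_4=31/60 ∈ [13/29, 16/29) → index 4
j=5: u_5=77/120 ∈ [16/29, 24/29) → index 5
j=6: u_6=23/30 ∈ [16/29, 24/29) → index 5
j=7: u_7=107/120 ∈ [24/29, 28/29) → index 6

0 3 3 3 4 5 5 6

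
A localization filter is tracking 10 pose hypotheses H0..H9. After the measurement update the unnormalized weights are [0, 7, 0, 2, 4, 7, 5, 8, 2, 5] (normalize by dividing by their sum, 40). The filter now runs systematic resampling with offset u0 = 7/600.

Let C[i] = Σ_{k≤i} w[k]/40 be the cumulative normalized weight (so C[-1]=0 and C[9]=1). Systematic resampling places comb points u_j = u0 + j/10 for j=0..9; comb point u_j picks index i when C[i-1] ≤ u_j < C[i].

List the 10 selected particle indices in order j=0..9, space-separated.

1 1 3 4 5 6 6 7 7 9

C = [0, 7/40, 7/40, 9/40, 13/40, 1/2, 5/8, 33/40, 7/8, 1]
j=0: u_0=7/600 ∈ [0, 7/40) → index 1
j=1: u_1=67/600 ∈ [0, 7/40) → index 1
j=2: u_2=127/600 ∈ [7/40, 9/40) → index 3
j=3: u_3=187/600 ∈ [9/40, 13/40) → index 4
j=4: u_4=247/600 ∈ [13/40, 1/2) → index 5
j=5: u_5=307/600 ∈ [1/2, 5/8) → index 6
j=6: u_6=367/600 ∈ [1/2, 5/8) → index 6
j=7: u_7=427/600 ∈ [5/8, 33/40) → index 7
j=8: u_8=487/600 ∈ [5/8, 33/40) → index 7
j=9: u_9=547/600 ∈ [7/8, 1) → index 9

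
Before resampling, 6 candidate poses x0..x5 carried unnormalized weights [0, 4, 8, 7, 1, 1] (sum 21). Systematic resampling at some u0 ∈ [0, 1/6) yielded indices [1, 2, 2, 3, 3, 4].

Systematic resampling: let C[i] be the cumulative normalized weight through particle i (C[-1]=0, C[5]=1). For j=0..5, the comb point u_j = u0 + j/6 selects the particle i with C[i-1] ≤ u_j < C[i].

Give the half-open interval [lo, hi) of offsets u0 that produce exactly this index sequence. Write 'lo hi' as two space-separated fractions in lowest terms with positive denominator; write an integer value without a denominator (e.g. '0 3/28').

1/14 5/42

C = [0, 4/21, 4/7, 19/21, 20/21, 1]
j=0 picked index 1: u0 ∈ [0, 4/21)
j=1 picked index 2: u0 ∈ [1/42, 17/42)
j=2 picked index 2: u0 ∈ [-1/7, 5/21)
j=3 picked index 3: u0 ∈ [1/14, 17/42)
j=4 picked index 3: u0 ∈ [-2/21, 5/21)
j=5 picked index 4: u0 ∈ [1/14, 5/42)
intersection: [1/14, 5/42)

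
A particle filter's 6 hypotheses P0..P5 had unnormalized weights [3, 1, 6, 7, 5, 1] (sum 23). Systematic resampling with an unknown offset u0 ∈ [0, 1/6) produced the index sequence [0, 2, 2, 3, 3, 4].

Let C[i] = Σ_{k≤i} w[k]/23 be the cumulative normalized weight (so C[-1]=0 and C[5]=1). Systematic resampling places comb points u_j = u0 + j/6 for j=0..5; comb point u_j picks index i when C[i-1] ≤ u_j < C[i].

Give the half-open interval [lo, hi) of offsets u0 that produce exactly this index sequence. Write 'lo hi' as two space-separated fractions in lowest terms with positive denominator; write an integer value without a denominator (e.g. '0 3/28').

1/138 5/69

C = [3/23, 4/23, 10/23, 17/23, 22/23, 1]
j=0 picked index 0: u0 ∈ [0, 3/23)
j=1 picked index 2: u0 ∈ [1/138, 37/138)
j=2 picked index 2: u0 ∈ [-11/69, 7/69)
j=3 picked index 3: u0 ∈ [-3/46, 11/46)
j=4 picked index 3: u0 ∈ [-16/69, 5/69)
j=5 picked index 4: u0 ∈ [-13/138, 17/138)
intersection: [1/138, 5/69)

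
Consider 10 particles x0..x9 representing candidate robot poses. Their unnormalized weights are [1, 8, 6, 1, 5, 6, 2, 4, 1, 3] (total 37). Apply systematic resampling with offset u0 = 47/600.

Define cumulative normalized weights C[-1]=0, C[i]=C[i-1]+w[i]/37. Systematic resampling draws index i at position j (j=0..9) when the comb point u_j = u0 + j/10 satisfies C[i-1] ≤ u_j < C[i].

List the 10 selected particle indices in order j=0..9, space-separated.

1 1 2 2 4 5 5 6 7 9

C = [1/37, 9/37, 15/37, 16/37, 21/37, 27/37, 29/37, 33/37, 34/37, 1]
j=0: u_0=47/600 ∈ [1/37, 9/37) → index 1
j=1: u_1=107/600 ∈ [1/37, 9/37) → index 1
j=2: u_2=167/600 ∈ [9/37, 15/37) → index 2
j=3: u_3=227/600 ∈ [9/37, 15/37) → index 2
j=4: u_4=287/600 ∈ [16/37, 21/37) → index 4
j=5: u_5=347/600 ∈ [21/37, 27/37) → index 5
j=6: u_6=407/600 ∈ [21/37, 27/37) → index 5
j=7: u_7=467/600 ∈ [27/37, 29/37) → index 6
j=8: u_8=527/600 ∈ [29/37, 33/37) → index 7
j=9: u_9=587/600 ∈ [34/37, 1) → index 9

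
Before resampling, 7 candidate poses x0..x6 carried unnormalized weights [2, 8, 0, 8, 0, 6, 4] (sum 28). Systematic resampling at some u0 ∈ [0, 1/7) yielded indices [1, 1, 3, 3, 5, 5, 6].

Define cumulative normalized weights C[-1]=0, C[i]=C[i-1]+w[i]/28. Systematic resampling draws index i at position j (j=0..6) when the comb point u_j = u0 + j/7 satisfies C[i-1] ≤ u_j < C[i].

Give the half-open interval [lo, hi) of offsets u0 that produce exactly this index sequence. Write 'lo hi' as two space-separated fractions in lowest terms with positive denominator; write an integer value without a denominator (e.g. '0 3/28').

1/14 1/7

C = [1/14, 5/14, 5/14, 9/14, 9/14, 6/7, 1]
j=0 picked index 1: u0 ∈ [1/14, 5/14)
j=1 picked index 1: u0 ∈ [-1/14, 3/14)
j=2 picked index 3: u0 ∈ [1/14, 5/14)
j=3 picked index 3: u0 ∈ [-1/14, 3/14)
j=4 picked index 5: u0 ∈ [1/14, 2/7)
j=5 picked index 5: u0 ∈ [-1/14, 1/7)
j=6 picked index 6: u0 ∈ [0, 1/7)
intersection: [1/14, 1/7)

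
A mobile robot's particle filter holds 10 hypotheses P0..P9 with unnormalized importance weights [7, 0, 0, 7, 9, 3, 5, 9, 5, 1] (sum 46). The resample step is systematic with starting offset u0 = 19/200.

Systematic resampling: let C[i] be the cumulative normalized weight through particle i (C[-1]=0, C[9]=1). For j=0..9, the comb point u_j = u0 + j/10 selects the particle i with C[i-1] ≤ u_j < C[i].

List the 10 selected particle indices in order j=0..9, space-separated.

0 3 3 4 4 6 7 7 8 9

C = [7/46, 7/46, 7/46, 7/23, 1/2, 13/23, 31/46, 20/23, 45/46, 1]
j=0: u_0=19/200 ∈ [0, 7/46) → index 0
j=1: u_1=39/200 ∈ [7/46, 7/23) → index 3
j=2: u_2=59/200 ∈ [7/46, 7/23) → index 3
j=3: u_3=79/200 ∈ [7/23, 1/2) → index 4
j=4: u_4=99/200 ∈ [7/23, 1/2) → index 4
j=5: u_5=119/200 ∈ [13/23, 31/46) → index 6
j=6: u_6=139/200 ∈ [31/46, 20/23) → index 7
j=7: u_7=159/200 ∈ [31/46, 20/23) → index 7
j=8: u_8=179/200 ∈ [20/23, 45/46) → index 8
j=9: u_9=199/200 ∈ [45/46, 1) → index 9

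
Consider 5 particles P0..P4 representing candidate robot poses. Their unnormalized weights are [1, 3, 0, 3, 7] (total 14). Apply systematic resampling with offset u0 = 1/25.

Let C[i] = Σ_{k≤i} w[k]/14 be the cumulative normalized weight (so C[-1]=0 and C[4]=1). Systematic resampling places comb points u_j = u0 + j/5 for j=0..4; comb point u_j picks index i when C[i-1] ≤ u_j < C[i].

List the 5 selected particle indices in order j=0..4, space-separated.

0 1 3 4 4

C = [1/14, 2/7, 2/7, 1/2, 1]
j=0: u_0=1/25 ∈ [0, 1/14) → index 0
j=1: u_1=6/25 ∈ [1/14, 2/7) → index 1
j=2: u_2=11/25 ∈ [2/7, 1/2) → index 3
j=3: u_3=16/25 ∈ [1/2, 1) → index 4
j=4: u_4=21/25 ∈ [1/2, 1) → index 4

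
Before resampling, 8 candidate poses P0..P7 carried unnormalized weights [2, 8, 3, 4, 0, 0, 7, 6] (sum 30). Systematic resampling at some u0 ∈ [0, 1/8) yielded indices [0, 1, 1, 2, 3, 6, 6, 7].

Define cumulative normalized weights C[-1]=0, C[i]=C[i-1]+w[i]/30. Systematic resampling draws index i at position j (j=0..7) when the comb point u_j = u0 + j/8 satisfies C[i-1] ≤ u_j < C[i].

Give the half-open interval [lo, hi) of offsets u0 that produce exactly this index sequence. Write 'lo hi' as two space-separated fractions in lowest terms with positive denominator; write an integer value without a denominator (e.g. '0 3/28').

0 1/20

C = [1/15, 1/3, 13/30, 17/30, 17/30, 17/30, 4/5, 1]
j=0 picked index 0: u0 ∈ [0, 1/15)
j=1 picked index 1: u0 ∈ [-7/120, 5/24)
j=2 picked index 1: u0 ∈ [-11/60, 1/12)
j=3 picked index 2: u0 ∈ [-1/24, 7/120)
j=4 picked index 3: u0 ∈ [-1/15, 1/15)
j=5 picked index 6: u0 ∈ [-7/120, 7/40)
j=6 picked index 6: u0 ∈ [-11/60, 1/20)
j=7 picked index 7: u0 ∈ [-3/40, 1/8)
intersection: [0, 1/20)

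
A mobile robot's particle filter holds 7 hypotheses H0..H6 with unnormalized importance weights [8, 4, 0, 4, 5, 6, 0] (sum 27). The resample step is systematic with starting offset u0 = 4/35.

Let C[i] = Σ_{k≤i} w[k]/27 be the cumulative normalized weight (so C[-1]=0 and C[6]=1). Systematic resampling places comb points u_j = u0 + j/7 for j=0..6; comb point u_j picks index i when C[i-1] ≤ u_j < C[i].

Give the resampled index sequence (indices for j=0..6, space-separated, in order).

C = [8/27, 4/9, 4/9, 16/27, 7/9, 1, 1]
j=0: u_0=4/35 ∈ [0, 8/27) → index 0
j=1: u_1=9/35 ∈ [0, 8/27) → index 0
j=2: u_2=2/5 ∈ [8/27, 4/9) → index 1
j=3: u_3=19/35 ∈ [4/9, 16/27) → index 3
j=4: u_4=24/35 ∈ [16/27, 7/9) → index 4
j=5: u_5=29/35 ∈ [7/9, 1) → index 5
j=6: u_6=34/35 ∈ [7/9, 1) → index 5

0 0 1 3 4 5 5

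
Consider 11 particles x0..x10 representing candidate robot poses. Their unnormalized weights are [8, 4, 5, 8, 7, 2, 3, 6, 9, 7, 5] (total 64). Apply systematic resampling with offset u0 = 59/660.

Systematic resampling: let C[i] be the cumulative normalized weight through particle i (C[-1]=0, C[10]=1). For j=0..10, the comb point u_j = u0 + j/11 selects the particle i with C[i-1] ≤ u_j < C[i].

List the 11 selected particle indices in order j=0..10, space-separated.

0 1 3 3 4 6 7 8 9 9 10

C = [1/8, 3/16, 17/64, 25/64, 1/2, 17/32, 37/64, 43/64, 13/16, 59/64, 1]
j=0: u_0=59/660 ∈ [0, 1/8) → index 0
j=1: u_1=119/660 ∈ [1/8, 3/16) → index 1
j=2: u_2=179/660 ∈ [17/64, 25/64) → index 3
j=3: u_3=239/660 ∈ [17/64, 25/64) → index 3
j=4: u_4=299/660 ∈ [25/64, 1/2) → index 4
j=5: u_5=359/660 ∈ [17/32, 37/64) → index 6
j=6: u_6=419/660 ∈ [37/64, 43/64) → index 7
j=7: u_7=479/660 ∈ [43/64, 13/16) → index 8
j=8: u_8=49/60 ∈ [13/16, 59/64) → index 9
j=9: u_9=599/660 ∈ [13/16, 59/64) → index 9
j=10: u_10=659/660 ∈ [59/64, 1) → index 10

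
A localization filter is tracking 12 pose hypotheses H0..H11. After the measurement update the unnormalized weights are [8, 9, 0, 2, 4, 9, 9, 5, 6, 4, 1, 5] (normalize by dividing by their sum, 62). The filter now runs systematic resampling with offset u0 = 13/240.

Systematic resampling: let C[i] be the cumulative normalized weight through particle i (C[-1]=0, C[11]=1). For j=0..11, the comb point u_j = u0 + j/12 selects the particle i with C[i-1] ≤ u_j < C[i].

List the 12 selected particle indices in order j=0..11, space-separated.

C = [4/31, 17/62, 17/62, 19/62, 23/62, 16/31, 41/62, 23/31, 26/31, 28/31, 57/62, 1]
j=0: u_0=13/240 ∈ [0, 4/31) → index 0
j=1: u_1=11/80 ∈ [4/31, 17/62) → index 1
j=2: u_2=53/240 ∈ [4/31, 17/62) → index 1
j=3: u_3=73/240 ∈ [17/62, 19/62) → index 3
j=4: u_4=31/80 ∈ [23/62, 16/31) → index 5
j=5: u_5=113/240 ∈ [23/62, 16/31) → index 5
j=6: u_6=133/240 ∈ [16/31, 41/62) → index 6
j=7: u_7=51/80 ∈ [16/31, 41/62) → index 6
j=8: u_8=173/240 ∈ [41/62, 23/31) → index 7
j=9: u_9=193/240 ∈ [23/31, 26/31) → index 8
j=10: u_10=71/80 ∈ [26/31, 28/31) → index 9
j=11: u_11=233/240 ∈ [57/62, 1) → index 11

0 1 1 3 5 5 6 6 7 8 9 11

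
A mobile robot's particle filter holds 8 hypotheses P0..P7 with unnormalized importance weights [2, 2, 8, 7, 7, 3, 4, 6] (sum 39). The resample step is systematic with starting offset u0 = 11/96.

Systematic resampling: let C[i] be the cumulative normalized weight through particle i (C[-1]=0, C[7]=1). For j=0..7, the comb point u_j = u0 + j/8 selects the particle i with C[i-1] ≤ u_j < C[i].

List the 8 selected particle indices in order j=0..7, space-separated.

C = [2/39, 4/39, 4/13, 19/39, 2/3, 29/39, 11/13, 1]
j=0: u_0=11/96 ∈ [4/39, 4/13) → index 2
j=1: u_1=23/96 ∈ [4/39, 4/13) → index 2
j=2: u_2=35/96 ∈ [4/13, 19/39) → index 3
j=3: u_3=47/96 ∈ [19/39, 2/3) → index 4
j=4: u_4=59/96 ∈ [19/39, 2/3) → index 4
j=5: u_5=71/96 ∈ [2/3, 29/39) → index 5
j=6: u_6=83/96 ∈ [11/13, 1) → index 7
j=7: u_7=95/96 ∈ [11/13, 1) → index 7

2 2 3 4 4 5 7 7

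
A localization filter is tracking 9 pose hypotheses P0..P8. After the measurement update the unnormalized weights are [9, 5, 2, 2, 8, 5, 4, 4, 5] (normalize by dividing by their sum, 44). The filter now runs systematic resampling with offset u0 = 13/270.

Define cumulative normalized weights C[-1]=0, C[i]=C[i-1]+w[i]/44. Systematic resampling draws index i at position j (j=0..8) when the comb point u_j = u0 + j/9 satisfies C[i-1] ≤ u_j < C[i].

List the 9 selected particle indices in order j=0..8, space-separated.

0 0 1 3 4 5 6 7 8

C = [9/44, 7/22, 4/11, 9/22, 13/22, 31/44, 35/44, 39/44, 1]
j=0: u_0=13/270 ∈ [0, 9/44) → index 0
j=1: u_1=43/270 ∈ [0, 9/44) → index 0
j=2: u_2=73/270 ∈ [9/44, 7/22) → index 1
j=3: u_3=103/270 ∈ [4/11, 9/22) → index 3
j=4: u_4=133/270 ∈ [9/22, 13/22) → index 4
j=5: u_5=163/270 ∈ [13/22, 31/44) → index 5
j=6: u_6=193/270 ∈ [31/44, 35/44) → index 6
j=7: u_7=223/270 ∈ [35/44, 39/44) → index 7
j=8: u_8=253/270 ∈ [39/44, 1) → index 8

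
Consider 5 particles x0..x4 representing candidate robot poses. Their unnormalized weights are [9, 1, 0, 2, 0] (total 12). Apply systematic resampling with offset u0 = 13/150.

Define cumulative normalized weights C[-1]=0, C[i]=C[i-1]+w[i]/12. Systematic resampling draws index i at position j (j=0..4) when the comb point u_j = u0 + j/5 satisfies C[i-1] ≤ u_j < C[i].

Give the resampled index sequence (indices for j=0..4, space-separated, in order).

0 0 0 0 3

C = [3/4, 5/6, 5/6, 1, 1]
j=0: u_0=13/150 ∈ [0, 3/4) → index 0
j=1: u_1=43/150 ∈ [0, 3/4) → index 0
j=2: u_2=73/150 ∈ [0, 3/4) → index 0
j=3: u_3=103/150 ∈ [0, 3/4) → index 0
j=4: u_4=133/150 ∈ [5/6, 1) → index 3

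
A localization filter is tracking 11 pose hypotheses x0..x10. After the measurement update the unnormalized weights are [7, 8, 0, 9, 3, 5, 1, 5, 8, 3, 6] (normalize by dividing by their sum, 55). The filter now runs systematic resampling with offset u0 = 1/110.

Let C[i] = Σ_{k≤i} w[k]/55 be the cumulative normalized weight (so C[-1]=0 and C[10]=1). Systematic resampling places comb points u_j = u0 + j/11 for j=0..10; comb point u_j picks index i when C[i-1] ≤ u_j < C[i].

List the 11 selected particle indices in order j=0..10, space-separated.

0 0 1 3 3 4 5 7 8 8 10

C = [7/55, 3/11, 3/11, 24/55, 27/55, 32/55, 3/5, 38/55, 46/55, 49/55, 1]
j=0: u_0=1/110 ∈ [0, 7/55) → index 0
j=1: u_1=1/10 ∈ [0, 7/55) → index 0
j=2: u_2=21/110 ∈ [7/55, 3/11) → index 1
j=3: u_3=31/110 ∈ [3/11, 24/55) → index 3
j=4: u_4=41/110 ∈ [3/11, 24/55) → index 3
j=5: u_5=51/110 ∈ [24/55, 27/55) → index 4
j=6: u_6=61/110 ∈ [27/55, 32/55) → index 5
j=7: u_7=71/110 ∈ [3/5, 38/55) → index 7
j=8: u_8=81/110 ∈ [38/55, 46/55) → index 8
j=9: u_9=91/110 ∈ [38/55, 46/55) → index 8
j=10: u_10=101/110 ∈ [49/55, 1) → index 10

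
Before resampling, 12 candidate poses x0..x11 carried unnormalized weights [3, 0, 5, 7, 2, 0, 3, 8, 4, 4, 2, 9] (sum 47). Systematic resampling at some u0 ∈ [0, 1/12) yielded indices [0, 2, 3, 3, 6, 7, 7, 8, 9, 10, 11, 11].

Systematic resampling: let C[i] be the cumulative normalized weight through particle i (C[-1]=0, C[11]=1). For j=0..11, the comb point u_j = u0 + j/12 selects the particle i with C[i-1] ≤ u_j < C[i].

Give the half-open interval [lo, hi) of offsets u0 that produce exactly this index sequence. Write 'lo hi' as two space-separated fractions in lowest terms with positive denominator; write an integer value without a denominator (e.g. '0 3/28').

C = [3/47, 3/47, 8/47, 15/47, 17/47, 17/47, 20/47, 28/47, 32/47, 36/47, 38/47, 1]
j=0 picked index 0: u0 ∈ [0, 3/47)
j=1 picked index 2: u0 ∈ [-11/564, 49/564)
j=2 picked index 3: u0 ∈ [1/282, 43/282)
j=3 picked index 3: u0 ∈ [-15/188, 13/188)
j=4 picked index 6: u0 ∈ [4/141, 13/141)
j=5 picked index 7: u0 ∈ [5/564, 101/564)
j=6 picked index 7: u0 ∈ [-7/94, 9/94)
j=7 picked index 8: u0 ∈ [7/564, 55/564)
j=8 picked index 9: u0 ∈ [2/141, 14/141)
j=9 picked index 10: u0 ∈ [3/188, 11/188)
j=10 picked index 11: u0 ∈ [-7/282, 1/6)
j=11 picked index 11: u0 ∈ [-61/564, 1/12)
intersection: [4/141, 11/188)

4/141 11/188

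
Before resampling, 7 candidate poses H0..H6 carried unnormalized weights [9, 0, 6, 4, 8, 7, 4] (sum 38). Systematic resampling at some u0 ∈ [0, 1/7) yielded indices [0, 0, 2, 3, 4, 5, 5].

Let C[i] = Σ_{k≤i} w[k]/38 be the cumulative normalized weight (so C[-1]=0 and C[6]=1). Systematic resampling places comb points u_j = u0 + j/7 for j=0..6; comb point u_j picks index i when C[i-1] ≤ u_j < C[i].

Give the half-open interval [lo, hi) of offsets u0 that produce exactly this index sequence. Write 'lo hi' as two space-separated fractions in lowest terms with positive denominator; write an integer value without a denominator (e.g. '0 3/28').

0 5/133

C = [9/38, 9/38, 15/38, 1/2, 27/38, 17/19, 1]
j=0 picked index 0: u0 ∈ [0, 9/38)
j=1 picked index 0: u0 ∈ [-1/7, 25/266)
j=2 picked index 2: u0 ∈ [-13/266, 29/266)
j=3 picked index 3: u0 ∈ [-9/266, 1/14)
j=4 picked index 4: u0 ∈ [-1/14, 37/266)
j=5 picked index 5: u0 ∈ [-1/266, 24/133)
j=6 picked index 5: u0 ∈ [-39/266, 5/133)
intersection: [0, 5/133)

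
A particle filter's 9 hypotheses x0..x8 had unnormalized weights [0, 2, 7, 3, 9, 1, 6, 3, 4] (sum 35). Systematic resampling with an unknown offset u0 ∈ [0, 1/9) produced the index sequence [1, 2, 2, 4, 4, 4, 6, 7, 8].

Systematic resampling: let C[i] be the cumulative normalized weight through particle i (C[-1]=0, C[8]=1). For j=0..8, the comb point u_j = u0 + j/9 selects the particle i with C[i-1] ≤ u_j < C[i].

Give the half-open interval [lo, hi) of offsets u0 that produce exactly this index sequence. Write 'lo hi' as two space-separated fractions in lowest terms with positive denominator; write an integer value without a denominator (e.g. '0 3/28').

1/45 11/315

C = [0, 2/35, 9/35, 12/35, 3/5, 22/35, 4/5, 31/35, 1]
j=0 picked index 1: u0 ∈ [0, 2/35)
j=1 picked index 2: u0 ∈ [-17/315, 46/315)
j=2 picked index 2: u0 ∈ [-52/315, 11/315)
j=3 picked index 4: u0 ∈ [1/105, 4/15)
j=4 picked index 4: u0 ∈ [-32/315, 7/45)
j=5 picked index 4: u0 ∈ [-67/315, 2/45)
j=6 picked index 6: u0 ∈ [-4/105, 2/15)
j=7 picked index 7: u0 ∈ [1/45, 34/315)
j=8 picked index 8: u0 ∈ [-1/315, 1/9)
intersection: [1/45, 11/315)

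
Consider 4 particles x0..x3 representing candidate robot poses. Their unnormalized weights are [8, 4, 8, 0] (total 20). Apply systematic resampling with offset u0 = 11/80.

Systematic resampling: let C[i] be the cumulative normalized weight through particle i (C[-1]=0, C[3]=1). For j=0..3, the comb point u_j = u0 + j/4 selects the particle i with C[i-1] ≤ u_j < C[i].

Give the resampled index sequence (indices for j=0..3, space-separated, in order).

C = [2/5, 3/5, 1, 1]
j=0: u_0=11/80 ∈ [0, 2/5) → index 0
j=1: u_1=31/80 ∈ [0, 2/5) → index 0
j=2: u_2=51/80 ∈ [3/5, 1) → index 2
j=3: u_3=71/80 ∈ [3/5, 1) → index 2

0 0 2 2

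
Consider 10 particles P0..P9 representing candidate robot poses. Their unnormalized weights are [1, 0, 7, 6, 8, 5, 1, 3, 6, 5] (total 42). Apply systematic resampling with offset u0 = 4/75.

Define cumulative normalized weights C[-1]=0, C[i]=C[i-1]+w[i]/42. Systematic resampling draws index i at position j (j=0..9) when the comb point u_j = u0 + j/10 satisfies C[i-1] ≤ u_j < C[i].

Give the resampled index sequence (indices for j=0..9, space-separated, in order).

C = [1/42, 1/42, 4/21, 1/3, 11/21, 9/14, 2/3, 31/42, 37/42, 1]
j=0: u_0=4/75 ∈ [1/42, 4/21) → index 2
j=1: u_1=23/150 ∈ [1/42, 4/21) → index 2
j=2: u_2=19/75 ∈ [4/21, 1/3) → index 3
j=3: u_3=53/150 ∈ [1/3, 11/21) → index 4
j=4: u_4=34/75 ∈ [1/3, 11/21) → index 4
j=5: u_5=83/150 ∈ [11/21, 9/14) → index 5
j=6: u_6=49/75 ∈ [9/14, 2/3) → index 6
j=7: u_7=113/150 ∈ [31/42, 37/42) → index 8
j=8: u_8=64/75 ∈ [31/42, 37/42) → index 8
j=9: u_9=143/150 ∈ [37/42, 1) → index 9

2 2 3 4 4 5 6 8 8 9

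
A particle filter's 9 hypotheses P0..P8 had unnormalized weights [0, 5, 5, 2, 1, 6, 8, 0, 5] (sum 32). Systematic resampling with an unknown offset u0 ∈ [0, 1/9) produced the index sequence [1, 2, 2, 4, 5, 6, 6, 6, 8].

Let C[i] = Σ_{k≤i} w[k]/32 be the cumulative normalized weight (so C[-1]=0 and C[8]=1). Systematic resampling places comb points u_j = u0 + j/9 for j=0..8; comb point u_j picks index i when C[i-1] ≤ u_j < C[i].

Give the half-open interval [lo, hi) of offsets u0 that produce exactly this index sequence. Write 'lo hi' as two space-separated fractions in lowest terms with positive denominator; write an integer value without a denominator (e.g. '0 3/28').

13/288 19/288

C = [0, 5/32, 5/16, 3/8, 13/32, 19/32, 27/32, 27/32, 1]
j=0 picked index 1: u0 ∈ [0, 5/32)
j=1 picked index 2: u0 ∈ [13/288, 29/144)
j=2 picked index 2: u0 ∈ [-19/288, 13/144)
j=3 picked index 4: u0 ∈ [1/24, 7/96)
j=4 picked index 5: u0 ∈ [-11/288, 43/288)
j=5 picked index 6: u0 ∈ [11/288, 83/288)
j=6 picked index 6: u0 ∈ [-7/96, 17/96)
j=7 picked index 6: u0 ∈ [-53/288, 19/288)
j=8 picked index 8: u0 ∈ [-13/288, 1/9)
intersection: [13/288, 19/288)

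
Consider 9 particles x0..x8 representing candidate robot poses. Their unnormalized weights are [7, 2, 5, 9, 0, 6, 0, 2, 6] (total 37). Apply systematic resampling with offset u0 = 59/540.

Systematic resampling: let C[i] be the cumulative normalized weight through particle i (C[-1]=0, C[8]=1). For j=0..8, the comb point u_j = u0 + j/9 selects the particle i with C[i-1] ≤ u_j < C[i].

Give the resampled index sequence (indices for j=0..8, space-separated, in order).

0 1 2 3 3 5 5 8 8

C = [7/37, 9/37, 14/37, 23/37, 23/37, 29/37, 29/37, 31/37, 1]
j=0: u_0=59/540 ∈ [0, 7/37) → index 0
j=1: u_1=119/540 ∈ [7/37, 9/37) → index 1
j=2: u_2=179/540 ∈ [9/37, 14/37) → index 2
j=3: u_3=239/540 ∈ [14/37, 23/37) → index 3
j=4: u_4=299/540 ∈ [14/37, 23/37) → index 3
j=5: u_5=359/540 ∈ [23/37, 29/37) → index 5
j=6: u_6=419/540 ∈ [23/37, 29/37) → index 5
j=7: u_7=479/540 ∈ [31/37, 1) → index 8
j=8: u_8=539/540 ∈ [31/37, 1) → index 8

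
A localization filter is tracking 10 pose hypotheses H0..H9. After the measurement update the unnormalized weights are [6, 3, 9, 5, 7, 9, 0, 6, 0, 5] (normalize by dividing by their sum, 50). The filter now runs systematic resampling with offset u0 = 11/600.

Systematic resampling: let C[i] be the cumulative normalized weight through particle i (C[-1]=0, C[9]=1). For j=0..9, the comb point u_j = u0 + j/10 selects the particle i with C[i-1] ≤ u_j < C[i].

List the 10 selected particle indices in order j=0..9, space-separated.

0 0 2 2 3 4 5 5 7 9

C = [3/25, 9/50, 9/25, 23/50, 3/5, 39/50, 39/50, 9/10, 9/10, 1]
j=0: u_0=11/600 ∈ [0, 3/25) → index 0
j=1: u_1=71/600 ∈ [0, 3/25) → index 0
j=2: u_2=131/600 ∈ [9/50, 9/25) → index 2
j=3: u_3=191/600 ∈ [9/50, 9/25) → index 2
j=4: u_4=251/600 ∈ [9/25, 23/50) → index 3
j=5: u_5=311/600 ∈ [23/50, 3/5) → index 4
j=6: u_6=371/600 ∈ [3/5, 39/50) → index 5
j=7: u_7=431/600 ∈ [3/5, 39/50) → index 5
j=8: u_8=491/600 ∈ [39/50, 9/10) → index 7
j=9: u_9=551/600 ∈ [9/10, 1) → index 9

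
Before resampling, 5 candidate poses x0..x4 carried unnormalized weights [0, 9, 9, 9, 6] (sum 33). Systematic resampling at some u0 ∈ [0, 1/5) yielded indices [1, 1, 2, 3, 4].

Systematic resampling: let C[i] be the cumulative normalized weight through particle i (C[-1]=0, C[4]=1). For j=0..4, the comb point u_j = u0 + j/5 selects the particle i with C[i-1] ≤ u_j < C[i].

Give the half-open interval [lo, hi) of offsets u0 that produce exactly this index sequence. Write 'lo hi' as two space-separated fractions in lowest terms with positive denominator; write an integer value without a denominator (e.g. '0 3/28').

C = [0, 3/11, 6/11, 9/11, 1]
j=0 picked index 1: u0 ∈ [0, 3/11)
j=1 picked index 1: u0 ∈ [-1/5, 4/55)
j=2 picked index 2: u0 ∈ [-7/55, 8/55)
j=3 picked index 3: u0 ∈ [-3/55, 12/55)
j=4 picked index 4: u0 ∈ [1/55, 1/5)
intersection: [1/55, 4/55)

1/55 4/55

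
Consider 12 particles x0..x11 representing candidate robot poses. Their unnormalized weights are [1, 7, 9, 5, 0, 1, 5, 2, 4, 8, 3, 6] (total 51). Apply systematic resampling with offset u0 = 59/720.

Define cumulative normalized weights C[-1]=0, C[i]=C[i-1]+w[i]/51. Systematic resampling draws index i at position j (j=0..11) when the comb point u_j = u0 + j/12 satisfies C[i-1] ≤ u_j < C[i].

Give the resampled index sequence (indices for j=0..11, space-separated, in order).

1 2 2 2 3 6 7 8 9 10 11 11

C = [1/51, 8/51, 1/3, 22/51, 22/51, 23/51, 28/51, 10/17, 2/3, 14/17, 15/17, 1]
j=0: u_0=59/720 ∈ [1/51, 8/51) → index 1
j=1: u_1=119/720 ∈ [8/51, 1/3) → index 2
j=2: u_2=179/720 ∈ [8/51, 1/3) → index 2
j=3: u_3=239/720 ∈ [8/51, 1/3) → index 2
j=4: u_4=299/720 ∈ [1/3, 22/51) → index 3
j=5: u_5=359/720 ∈ [23/51, 28/51) → index 6
j=6: u_6=419/720 ∈ [28/51, 10/17) → index 7
j=7: u_7=479/720 ∈ [10/17, 2/3) → index 8
j=8: u_8=539/720 ∈ [2/3, 14/17) → index 9
j=9: u_9=599/720 ∈ [14/17, 15/17) → index 10
j=10: u_10=659/720 ∈ [15/17, 1) → index 11
j=11: u_11=719/720 ∈ [15/17, 1) → index 11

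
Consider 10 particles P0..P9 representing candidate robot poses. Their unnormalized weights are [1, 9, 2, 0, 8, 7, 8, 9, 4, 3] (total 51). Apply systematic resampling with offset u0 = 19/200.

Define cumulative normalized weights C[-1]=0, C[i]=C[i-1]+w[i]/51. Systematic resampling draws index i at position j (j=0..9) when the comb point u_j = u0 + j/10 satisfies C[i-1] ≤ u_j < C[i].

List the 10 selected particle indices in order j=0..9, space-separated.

1 1 4 5 5 6 7 7 8 9

C = [1/51, 10/51, 4/17, 4/17, 20/51, 9/17, 35/51, 44/51, 16/17, 1]
j=0: u_0=19/200 ∈ [1/51, 10/51) → index 1
j=1: u_1=39/200 ∈ [1/51, 10/51) → index 1
j=2: u_2=59/200 ∈ [4/17, 20/51) → index 4
j=3: u_3=79/200 ∈ [20/51, 9/17) → index 5
j=4: u_4=99/200 ∈ [20/51, 9/17) → index 5
j=5: u_5=119/200 ∈ [9/17, 35/51) → index 6
j=6: u_6=139/200 ∈ [35/51, 44/51) → index 7
j=7: u_7=159/200 ∈ [35/51, 44/51) → index 7
j=8: u_8=179/200 ∈ [44/51, 16/17) → index 8
j=9: u_9=199/200 ∈ [16/17, 1) → index 9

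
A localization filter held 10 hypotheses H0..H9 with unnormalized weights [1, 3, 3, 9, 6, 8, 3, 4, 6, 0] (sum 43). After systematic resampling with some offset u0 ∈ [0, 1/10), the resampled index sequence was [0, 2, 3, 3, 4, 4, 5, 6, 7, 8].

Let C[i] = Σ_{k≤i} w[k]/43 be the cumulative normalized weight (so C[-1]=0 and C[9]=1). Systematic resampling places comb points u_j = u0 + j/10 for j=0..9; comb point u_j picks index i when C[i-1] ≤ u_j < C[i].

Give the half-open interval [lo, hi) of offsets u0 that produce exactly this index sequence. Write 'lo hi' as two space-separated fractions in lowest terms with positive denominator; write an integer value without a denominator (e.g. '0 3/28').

0 1/86

C = [1/43, 4/43, 7/43, 16/43, 22/43, 30/43, 33/43, 37/43, 1, 1]
j=0 picked index 0: u0 ∈ [0, 1/43)
j=1 picked index 2: u0 ∈ [-3/430, 27/430)
j=2 picked index 3: u0 ∈ [-8/215, 37/215)
j=3 picked index 3: u0 ∈ [-59/430, 31/430)
j=4 picked index 4: u0 ∈ [-6/215, 24/215)
j=5 picked index 4: u0 ∈ [-11/86, 1/86)
j=6 picked index 5: u0 ∈ [-19/215, 21/215)
j=7 picked index 6: u0 ∈ [-1/430, 29/430)
j=8 picked index 7: u0 ∈ [-7/215, 13/215)
j=9 picked index 8: u0 ∈ [-17/430, 1/10)
intersection: [0, 1/86)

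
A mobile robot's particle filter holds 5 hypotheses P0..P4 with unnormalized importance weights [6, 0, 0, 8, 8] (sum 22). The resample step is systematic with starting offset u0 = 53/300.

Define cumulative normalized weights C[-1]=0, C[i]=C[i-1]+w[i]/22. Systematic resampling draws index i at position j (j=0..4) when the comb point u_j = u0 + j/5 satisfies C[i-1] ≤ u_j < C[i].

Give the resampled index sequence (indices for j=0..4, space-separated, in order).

C = [3/11, 3/11, 3/11, 7/11, 1]
j=0: u_0=53/300 ∈ [0, 3/11) → index 0
j=1: u_1=113/300 ∈ [3/11, 7/11) → index 3
j=2: u_2=173/300 ∈ [3/11, 7/11) → index 3
j=3: u_3=233/300 ∈ [7/11, 1) → index 4
j=4: u_4=293/300 ∈ [7/11, 1) → index 4

0 3 3 4 4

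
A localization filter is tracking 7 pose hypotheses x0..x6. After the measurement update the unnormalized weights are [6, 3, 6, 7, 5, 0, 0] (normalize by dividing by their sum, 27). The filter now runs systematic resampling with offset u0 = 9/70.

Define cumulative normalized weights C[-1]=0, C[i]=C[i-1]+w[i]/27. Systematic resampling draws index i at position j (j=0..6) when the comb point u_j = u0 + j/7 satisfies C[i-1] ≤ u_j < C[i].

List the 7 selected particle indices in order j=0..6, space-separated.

0 1 2 3 3 4 4

C = [2/9, 1/3, 5/9, 22/27, 1, 1, 1]
j=0: u_0=9/70 ∈ [0, 2/9) → index 0
j=1: u_1=19/70 ∈ [2/9, 1/3) → index 1
j=2: u_2=29/70 ∈ [1/3, 5/9) → index 2
j=3: u_3=39/70 ∈ [5/9, 22/27) → index 3
j=4: u_4=7/10 ∈ [5/9, 22/27) → index 3
j=5: u_5=59/70 ∈ [22/27, 1) → index 4
j=6: u_6=69/70 ∈ [22/27, 1) → index 4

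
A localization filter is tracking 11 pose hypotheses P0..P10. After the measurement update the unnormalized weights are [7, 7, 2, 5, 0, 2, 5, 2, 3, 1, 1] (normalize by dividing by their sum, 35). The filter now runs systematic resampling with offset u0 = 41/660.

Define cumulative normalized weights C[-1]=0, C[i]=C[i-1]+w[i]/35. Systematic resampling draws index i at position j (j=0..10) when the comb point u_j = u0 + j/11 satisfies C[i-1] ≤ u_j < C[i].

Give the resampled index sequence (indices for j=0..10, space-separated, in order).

0 0 1 1 2 3 5 6 6 8 9

C = [1/5, 2/5, 16/35, 3/5, 3/5, 23/35, 4/5, 6/7, 33/35, 34/35, 1]
j=0: u_0=41/660 ∈ [0, 1/5) → index 0
j=1: u_1=101/660 ∈ [0, 1/5) → index 0
j=2: u_2=161/660 ∈ [1/5, 2/5) → index 1
j=3: u_3=221/660 ∈ [1/5, 2/5) → index 1
j=4: u_4=281/660 ∈ [2/5, 16/35) → index 2
j=5: u_5=31/60 ∈ [16/35, 3/5) → index 3
j=6: u_6=401/660 ∈ [3/5, 23/35) → index 5
j=7: u_7=461/660 ∈ [23/35, 4/5) → index 6
j=8: u_8=521/660 ∈ [23/35, 4/5) → index 6
j=9: u_9=581/660 ∈ [6/7, 33/35) → index 8
j=10: u_10=641/660 ∈ [33/35, 34/35) → index 9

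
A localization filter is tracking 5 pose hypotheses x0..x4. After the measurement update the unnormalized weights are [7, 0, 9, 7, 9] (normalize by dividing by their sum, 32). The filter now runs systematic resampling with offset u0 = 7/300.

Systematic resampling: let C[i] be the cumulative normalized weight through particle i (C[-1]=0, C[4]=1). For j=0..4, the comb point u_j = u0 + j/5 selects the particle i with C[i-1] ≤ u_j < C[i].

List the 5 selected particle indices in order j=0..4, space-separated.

0 2 2 3 4

C = [7/32, 7/32, 1/2, 23/32, 1]
j=0: u_0=7/300 ∈ [0, 7/32) → index 0
j=1: u_1=67/300 ∈ [7/32, 1/2) → index 2
j=2: u_2=127/300 ∈ [7/32, 1/2) → index 2
j=3: u_3=187/300 ∈ [1/2, 23/32) → index 3
j=4: u_4=247/300 ∈ [23/32, 1) → index 4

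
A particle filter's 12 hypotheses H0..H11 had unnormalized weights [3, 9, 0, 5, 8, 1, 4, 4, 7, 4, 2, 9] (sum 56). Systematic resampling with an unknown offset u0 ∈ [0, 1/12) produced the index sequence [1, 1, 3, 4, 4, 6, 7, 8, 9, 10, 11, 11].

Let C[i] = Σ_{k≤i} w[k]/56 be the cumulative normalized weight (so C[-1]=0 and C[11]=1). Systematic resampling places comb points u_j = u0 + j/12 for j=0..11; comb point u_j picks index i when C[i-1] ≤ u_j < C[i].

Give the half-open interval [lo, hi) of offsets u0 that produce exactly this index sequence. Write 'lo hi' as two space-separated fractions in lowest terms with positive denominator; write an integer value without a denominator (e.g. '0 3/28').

11/168 1/12

C = [3/56, 3/14, 3/14, 17/56, 25/56, 13/28, 15/28, 17/28, 41/56, 45/56, 47/56, 1]
j=0 picked index 1: u0 ∈ [3/56, 3/14)
j=1 picked index 1: u0 ∈ [-5/168, 11/84)
j=2 picked index 3: u0 ∈ [1/21, 23/168)
j=3 picked index 4: u0 ∈ [3/56, 11/56)
j=4 picked index 4: u0 ∈ [-5/168, 19/168)
j=5 picked index 6: u0 ∈ [1/21, 5/42)
j=6 picked index 7: u0 ∈ [1/28, 3/28)
j=7 picked index 8: u0 ∈ [1/42, 25/168)
j=8 picked index 9: u0 ∈ [11/168, 23/168)
j=9 picked index 10: u0 ∈ [3/56, 5/56)
j=10 picked index 11: u0 ∈ [1/168, 1/6)
j=11 picked index 11: u0 ∈ [-13/168, 1/12)
intersection: [11/168, 1/12)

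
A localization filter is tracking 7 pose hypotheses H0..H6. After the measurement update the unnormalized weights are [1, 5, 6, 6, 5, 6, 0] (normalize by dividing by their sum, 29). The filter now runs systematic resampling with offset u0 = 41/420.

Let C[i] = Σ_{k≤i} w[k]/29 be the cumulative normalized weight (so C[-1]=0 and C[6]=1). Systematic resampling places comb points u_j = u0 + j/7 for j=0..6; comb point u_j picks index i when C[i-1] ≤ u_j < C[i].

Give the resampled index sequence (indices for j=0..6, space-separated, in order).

1 2 2 3 4 5 5

C = [1/29, 6/29, 12/29, 18/29, 23/29, 1, 1]
j=0: u_0=41/420 ∈ [1/29, 6/29) → index 1
j=1: u_1=101/420 ∈ [6/29, 12/29) → index 2
j=2: u_2=23/60 ∈ [6/29, 12/29) → index 2
j=3: u_3=221/420 ∈ [12/29, 18/29) → index 3
j=4: u_4=281/420 ∈ [18/29, 23/29) → index 4
j=5: u_5=341/420 ∈ [23/29, 1) → index 5
j=6: u_6=401/420 ∈ [23/29, 1) → index 5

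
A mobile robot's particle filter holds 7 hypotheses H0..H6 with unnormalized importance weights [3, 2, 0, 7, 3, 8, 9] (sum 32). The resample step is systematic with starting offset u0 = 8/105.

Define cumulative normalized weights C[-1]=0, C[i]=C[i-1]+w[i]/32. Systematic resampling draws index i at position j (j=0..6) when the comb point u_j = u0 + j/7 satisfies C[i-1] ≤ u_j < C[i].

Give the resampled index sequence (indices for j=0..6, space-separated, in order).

0 3 3 5 5 6 6

C = [3/32, 5/32, 5/32, 3/8, 15/32, 23/32, 1]
j=0: u_0=8/105 ∈ [0, 3/32) → index 0
j=1: u_1=23/105 ∈ [5/32, 3/8) → index 3
j=2: u_2=38/105 ∈ [5/32, 3/8) → index 3
j=3: u_3=53/105 ∈ [15/32, 23/32) → index 5
j=4: u_4=68/105 ∈ [15/32, 23/32) → index 5
j=5: u_5=83/105 ∈ [23/32, 1) → index 6
j=6: u_6=14/15 ∈ [23/32, 1) → index 6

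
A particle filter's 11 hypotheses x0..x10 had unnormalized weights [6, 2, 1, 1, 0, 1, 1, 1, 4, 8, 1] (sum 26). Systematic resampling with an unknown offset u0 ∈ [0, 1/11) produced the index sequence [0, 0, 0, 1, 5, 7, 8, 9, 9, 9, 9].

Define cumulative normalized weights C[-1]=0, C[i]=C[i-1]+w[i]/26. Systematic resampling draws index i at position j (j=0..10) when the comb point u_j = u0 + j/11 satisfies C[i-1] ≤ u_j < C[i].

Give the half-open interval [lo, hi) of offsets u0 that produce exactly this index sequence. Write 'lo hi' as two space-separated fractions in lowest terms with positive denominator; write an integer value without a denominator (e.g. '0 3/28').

C = [3/13, 4/13, 9/26, 5/13, 5/13, 11/26, 6/13, 1/2, 17/26, 25/26, 1]
j=0 picked index 0: u0 ∈ [0, 3/13)
j=1 picked index 0: u0 ∈ [-1/11, 20/143)
j=2 picked index 0: u0 ∈ [-2/11, 7/143)
j=3 picked index 1: u0 ∈ [-6/143, 5/143)
j=4 picked index 5: u0 ∈ [3/143, 17/286)
j=5 picked index 7: u0 ∈ [1/143, 1/22)
j=6 picked index 8: u0 ∈ [-1/22, 31/286)
j=7 picked index 9: u0 ∈ [5/286, 93/286)
j=8 picked index 9: u0 ∈ [-21/286, 67/286)
j=9 picked index 9: u0 ∈ [-47/286, 41/286)
j=10 picked index 9: u0 ∈ [-73/286, 15/286)
intersection: [3/143, 5/143)

3/143 5/143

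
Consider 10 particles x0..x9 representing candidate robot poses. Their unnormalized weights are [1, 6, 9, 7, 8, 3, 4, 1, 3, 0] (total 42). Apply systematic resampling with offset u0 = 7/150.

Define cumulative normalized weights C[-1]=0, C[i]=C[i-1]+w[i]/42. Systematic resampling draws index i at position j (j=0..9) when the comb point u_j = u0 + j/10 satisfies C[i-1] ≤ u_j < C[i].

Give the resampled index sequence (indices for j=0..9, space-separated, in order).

1 1 2 2 3 3 4 5 6 8

C = [1/42, 1/6, 8/21, 23/42, 31/42, 17/21, 19/21, 13/14, 1, 1]
j=0: u_0=7/150 ∈ [1/42, 1/6) → index 1
j=1: u_1=11/75 ∈ [1/42, 1/6) → index 1
j=2: u_2=37/150 ∈ [1/6, 8/21) → index 2
j=3: u_3=26/75 ∈ [1/6, 8/21) → index 2
j=4: u_4=67/150 ∈ [8/21, 23/42) → index 3
j=5: u_5=41/75 ∈ [8/21, 23/42) → index 3
j=6: u_6=97/150 ∈ [23/42, 31/42) → index 4
j=7: u_7=56/75 ∈ [31/42, 17/21) → index 5
j=8: u_8=127/150 ∈ [17/21, 19/21) → index 6
j=9: u_9=71/75 ∈ [13/14, 1) → index 8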